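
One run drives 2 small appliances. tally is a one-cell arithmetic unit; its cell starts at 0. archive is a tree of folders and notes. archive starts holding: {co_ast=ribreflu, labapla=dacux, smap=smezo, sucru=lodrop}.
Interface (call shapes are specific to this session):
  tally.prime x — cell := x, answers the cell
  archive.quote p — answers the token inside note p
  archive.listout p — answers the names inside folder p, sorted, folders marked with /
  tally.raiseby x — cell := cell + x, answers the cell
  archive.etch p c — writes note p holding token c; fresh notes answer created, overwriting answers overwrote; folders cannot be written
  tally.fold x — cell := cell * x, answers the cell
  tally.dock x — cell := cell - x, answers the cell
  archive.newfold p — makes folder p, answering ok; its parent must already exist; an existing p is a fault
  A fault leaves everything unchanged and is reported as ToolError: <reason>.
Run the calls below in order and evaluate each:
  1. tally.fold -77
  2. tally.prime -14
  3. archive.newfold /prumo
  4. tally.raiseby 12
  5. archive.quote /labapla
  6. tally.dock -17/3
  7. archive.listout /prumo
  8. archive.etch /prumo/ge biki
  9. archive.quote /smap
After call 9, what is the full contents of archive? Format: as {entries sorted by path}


Answer: {co_ast=ribreflu, labapla=dacux, prumo/, prumo/ge=biki, smap=smezo, sucru=lodrop}

Derivation:
I invoke tally.fold passing x='-77', giving 0.
Calling tally.prime passing x='-14', and get -14.
I use archive.newfold passing p='/prumo', and observe ok.
Next I call tally.raiseby passing x='12', giving -2.
I run archive.quote passing p='/labapla', — result: dacux.
I run tally.dock passing x='-17/3', and see 11/3.
I try archive.listout passing p='/prumo', yielding [].
Now I run archive.etch passing p='/prumo/ge', c='biki', yielding created.
I try archive.quote passing p='/smap', and observe smezo.


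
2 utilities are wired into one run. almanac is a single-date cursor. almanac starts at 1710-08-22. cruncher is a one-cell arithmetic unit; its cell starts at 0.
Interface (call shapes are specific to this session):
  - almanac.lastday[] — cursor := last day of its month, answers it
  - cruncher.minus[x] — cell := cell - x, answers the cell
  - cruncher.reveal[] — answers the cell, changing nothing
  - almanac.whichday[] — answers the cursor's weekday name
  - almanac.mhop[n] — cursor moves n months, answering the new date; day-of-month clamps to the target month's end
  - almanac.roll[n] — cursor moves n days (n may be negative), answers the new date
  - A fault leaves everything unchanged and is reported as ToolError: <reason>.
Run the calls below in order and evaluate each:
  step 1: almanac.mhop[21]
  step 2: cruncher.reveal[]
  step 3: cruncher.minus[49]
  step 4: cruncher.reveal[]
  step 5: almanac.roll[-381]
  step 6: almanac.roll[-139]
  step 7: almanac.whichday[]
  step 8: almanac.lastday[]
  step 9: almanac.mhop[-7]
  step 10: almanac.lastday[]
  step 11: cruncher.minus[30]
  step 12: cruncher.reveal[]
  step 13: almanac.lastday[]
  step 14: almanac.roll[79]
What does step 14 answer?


Answer: 1710-08-18

Derivation:
! almanac.mhop(n='21') -> 1712-05-22
! cruncher.reveal() -> 0
! cruncher.minus(x='49') -> -49
! cruncher.reveal() -> -49
! almanac.roll(n='-381') -> 1711-05-07
! almanac.roll(n='-139') -> 1710-12-19
! almanac.whichday() -> Friday
! almanac.lastday() -> 1710-12-31
! almanac.mhop(n='-7') -> 1710-05-31
! almanac.lastday() -> 1710-05-31
! cruncher.minus(x='30') -> -79
! cruncher.reveal() -> -79
! almanac.lastday() -> 1710-05-31
! almanac.roll(n='79') -> 1710-08-18


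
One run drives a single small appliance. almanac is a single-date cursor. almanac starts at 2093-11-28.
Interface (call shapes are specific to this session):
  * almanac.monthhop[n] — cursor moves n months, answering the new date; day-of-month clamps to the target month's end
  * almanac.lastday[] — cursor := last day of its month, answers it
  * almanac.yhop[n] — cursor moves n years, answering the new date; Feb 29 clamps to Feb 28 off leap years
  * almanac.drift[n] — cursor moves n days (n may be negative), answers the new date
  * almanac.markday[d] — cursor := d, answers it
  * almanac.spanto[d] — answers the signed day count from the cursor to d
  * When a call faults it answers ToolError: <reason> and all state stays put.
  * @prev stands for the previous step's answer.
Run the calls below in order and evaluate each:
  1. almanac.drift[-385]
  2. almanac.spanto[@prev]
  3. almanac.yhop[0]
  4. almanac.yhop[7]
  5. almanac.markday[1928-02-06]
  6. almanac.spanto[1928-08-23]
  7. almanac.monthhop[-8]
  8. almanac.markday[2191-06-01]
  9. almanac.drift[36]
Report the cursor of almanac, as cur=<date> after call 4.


> drift -385
[out] 2092-11-08
> spanto @prev
[out] 0
> yhop 0
[out] 2092-11-08
> yhop 7
[out] 2099-11-08
> markday 1928-02-06
[out] 1928-02-06
> spanto 1928-08-23
[out] 199
> monthhop -8
[out] 1927-06-06
> markday 2191-06-01
[out] 2191-06-01
> drift 36
[out] 2191-07-07

Answer: cur=2099-11-08


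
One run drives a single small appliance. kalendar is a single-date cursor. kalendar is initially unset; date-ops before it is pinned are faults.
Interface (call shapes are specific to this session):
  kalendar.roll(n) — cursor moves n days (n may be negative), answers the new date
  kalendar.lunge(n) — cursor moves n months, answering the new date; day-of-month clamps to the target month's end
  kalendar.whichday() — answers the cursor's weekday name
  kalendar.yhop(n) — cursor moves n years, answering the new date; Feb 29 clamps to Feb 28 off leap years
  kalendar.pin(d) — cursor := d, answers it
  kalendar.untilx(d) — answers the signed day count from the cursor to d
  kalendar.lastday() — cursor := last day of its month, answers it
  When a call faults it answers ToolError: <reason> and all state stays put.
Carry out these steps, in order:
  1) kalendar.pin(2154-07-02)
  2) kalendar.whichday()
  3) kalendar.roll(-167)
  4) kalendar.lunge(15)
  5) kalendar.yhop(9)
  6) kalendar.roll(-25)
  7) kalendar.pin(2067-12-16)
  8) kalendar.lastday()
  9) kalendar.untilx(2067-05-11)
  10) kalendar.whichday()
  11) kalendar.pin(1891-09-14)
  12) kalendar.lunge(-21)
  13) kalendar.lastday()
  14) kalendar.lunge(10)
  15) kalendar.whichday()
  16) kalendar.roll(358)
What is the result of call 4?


CALL pin[d: 2154-07-02]
RET  2154-07-02
CALL whichday[]
RET  Tuesday
CALL roll[n: -167]
RET  2154-01-16
CALL lunge[n: 15]
RET  2155-04-16
CALL yhop[n: 9]
RET  2164-04-16
CALL roll[n: -25]
RET  2164-03-22
CALL pin[d: 2067-12-16]
RET  2067-12-16
CALL lastday[]
RET  2067-12-31
CALL untilx[d: 2067-05-11]
RET  -234
CALL whichday[]
RET  Saturday
CALL pin[d: 1891-09-14]
RET  1891-09-14
CALL lunge[n: -21]
RET  1889-12-14
CALL lastday[]
RET  1889-12-31
CALL lunge[n: 10]
RET  1890-10-31
CALL whichday[]
RET  Friday
CALL roll[n: 358]
RET  1891-10-24

Answer: 2155-04-16


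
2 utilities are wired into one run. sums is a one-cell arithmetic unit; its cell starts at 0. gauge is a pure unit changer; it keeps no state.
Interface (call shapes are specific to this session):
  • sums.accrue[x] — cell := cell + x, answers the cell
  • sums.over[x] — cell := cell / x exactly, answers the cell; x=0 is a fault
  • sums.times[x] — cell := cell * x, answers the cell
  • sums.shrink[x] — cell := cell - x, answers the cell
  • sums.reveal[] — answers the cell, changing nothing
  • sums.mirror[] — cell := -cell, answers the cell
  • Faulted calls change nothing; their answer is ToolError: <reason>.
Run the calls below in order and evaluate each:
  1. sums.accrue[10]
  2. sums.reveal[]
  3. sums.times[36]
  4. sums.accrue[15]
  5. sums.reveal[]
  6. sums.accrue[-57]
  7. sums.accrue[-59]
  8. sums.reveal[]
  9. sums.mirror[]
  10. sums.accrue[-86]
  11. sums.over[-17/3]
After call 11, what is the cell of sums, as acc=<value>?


Answer: acc=1035/17

Derivation:
Then accrue using x=10, and observe 10.
I run reveal(), — result: 10.
I invoke times using x=36, — result: 360.
Next I call accrue using x=15: 375.
I try reveal(): 375.
Calling accrue using x=-57, yielding 318.
Invoking accrue using x=-59, — result: 259.
Then reveal(), and see 259.
I use mirror(): -259.
I call accrue using x=-86, and get -345.
Next I call over using x=-17/3, → 1035/17.


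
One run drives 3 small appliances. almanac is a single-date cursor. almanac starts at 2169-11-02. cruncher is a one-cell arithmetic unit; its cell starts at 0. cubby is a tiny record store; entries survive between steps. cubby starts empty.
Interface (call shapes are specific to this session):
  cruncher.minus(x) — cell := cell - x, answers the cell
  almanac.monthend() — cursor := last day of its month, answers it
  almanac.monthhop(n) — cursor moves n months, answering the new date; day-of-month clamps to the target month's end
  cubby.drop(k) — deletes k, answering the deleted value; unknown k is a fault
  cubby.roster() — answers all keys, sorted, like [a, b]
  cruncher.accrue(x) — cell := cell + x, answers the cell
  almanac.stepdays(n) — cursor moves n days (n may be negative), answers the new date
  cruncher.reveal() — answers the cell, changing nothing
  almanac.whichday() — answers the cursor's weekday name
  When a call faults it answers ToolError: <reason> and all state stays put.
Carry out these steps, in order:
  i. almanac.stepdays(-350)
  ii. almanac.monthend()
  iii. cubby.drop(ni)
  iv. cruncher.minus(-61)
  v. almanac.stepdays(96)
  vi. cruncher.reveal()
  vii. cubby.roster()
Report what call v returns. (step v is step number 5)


Answer: 2169-03-06

Derivation:
Then almanac.stepdays(n='-350'), which returns 2168-11-17.
Now I run almanac.monthend, and get 2168-11-30.
Invoking cubby.drop(k='ni'), giving ToolError: no such key ni.
Then cruncher.minus(x='-61'): 61.
Calling almanac.stepdays(n='96'), which returns 2169-03-06.
I invoke cruncher.reveal, and see 61.
Then cubby.roster, → [].


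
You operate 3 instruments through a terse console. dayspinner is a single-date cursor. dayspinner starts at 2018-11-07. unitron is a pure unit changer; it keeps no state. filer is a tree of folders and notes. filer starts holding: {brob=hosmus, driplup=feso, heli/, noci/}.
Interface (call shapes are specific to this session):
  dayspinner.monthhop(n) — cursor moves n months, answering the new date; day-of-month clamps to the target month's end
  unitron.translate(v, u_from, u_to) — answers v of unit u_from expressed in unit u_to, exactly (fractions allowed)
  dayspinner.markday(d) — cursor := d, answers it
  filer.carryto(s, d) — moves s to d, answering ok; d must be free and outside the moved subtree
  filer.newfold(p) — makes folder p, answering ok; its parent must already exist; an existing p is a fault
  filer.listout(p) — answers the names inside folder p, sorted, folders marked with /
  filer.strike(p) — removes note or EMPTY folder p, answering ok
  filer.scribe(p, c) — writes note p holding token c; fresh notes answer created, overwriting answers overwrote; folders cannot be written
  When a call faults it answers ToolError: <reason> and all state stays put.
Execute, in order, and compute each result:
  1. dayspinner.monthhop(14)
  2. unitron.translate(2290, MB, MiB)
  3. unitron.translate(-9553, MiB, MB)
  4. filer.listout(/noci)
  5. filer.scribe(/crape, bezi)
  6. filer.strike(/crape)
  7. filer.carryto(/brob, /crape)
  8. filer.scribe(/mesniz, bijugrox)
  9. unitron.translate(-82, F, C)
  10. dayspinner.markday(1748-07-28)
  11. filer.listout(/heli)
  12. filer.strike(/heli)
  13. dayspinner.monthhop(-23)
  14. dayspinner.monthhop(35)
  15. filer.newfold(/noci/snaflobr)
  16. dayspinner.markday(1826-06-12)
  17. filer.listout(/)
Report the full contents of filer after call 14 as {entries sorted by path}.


>> dayspinner.monthhop(n: 14)
<< 2020-01-07
>> unitron.translate(v: 2290, u_from: MB, u_to: MiB)
<< 17890625/8192
>> unitron.translate(v: -9553, u_from: MiB, u_to: MB)
<< -156516352/15625
>> filer.listout(p: /noci)
<< []
>> filer.scribe(p: /crape, c: bezi)
<< created
>> filer.strike(p: /crape)
<< ok
>> filer.carryto(s: /brob, d: /crape)
<< ok
>> filer.scribe(p: /mesniz, c: bijugrox)
<< created
>> unitron.translate(v: -82, u_from: F, u_to: C)
<< -190/3
>> dayspinner.markday(d: 1748-07-28)
<< 1748-07-28
>> filer.listout(p: /heli)
<< []
>> filer.strike(p: /heli)
<< ok
>> dayspinner.monthhop(n: -23)
<< 1746-08-28
>> dayspinner.monthhop(n: 35)
<< 1749-07-28
>> filer.newfold(p: /noci/snaflobr)
<< ok
>> dayspinner.markday(d: 1826-06-12)
<< 1826-06-12
>> filer.listout(p: /)
<< [crape, driplup, mesniz, noci/]

Answer: {crape=hosmus, driplup=feso, mesniz=bijugrox, noci/}


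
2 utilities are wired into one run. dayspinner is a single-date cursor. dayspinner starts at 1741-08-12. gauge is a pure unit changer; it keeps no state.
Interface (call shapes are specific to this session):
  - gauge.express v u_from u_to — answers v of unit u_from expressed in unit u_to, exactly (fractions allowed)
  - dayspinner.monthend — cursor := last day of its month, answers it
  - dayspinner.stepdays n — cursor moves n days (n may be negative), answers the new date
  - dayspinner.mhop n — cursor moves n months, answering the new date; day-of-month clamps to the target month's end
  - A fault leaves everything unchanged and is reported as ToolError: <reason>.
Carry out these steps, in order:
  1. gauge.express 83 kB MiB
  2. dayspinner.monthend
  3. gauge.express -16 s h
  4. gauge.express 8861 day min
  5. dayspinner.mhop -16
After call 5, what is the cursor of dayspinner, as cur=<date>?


·→ gauge.express(v=83, u_from=kB, u_to=MiB)
·← 10375/131072
·→ dayspinner.monthend()
·← 1741-08-31
·→ gauge.express(v=-16, u_from=s, u_to=h)
·← -1/225
·→ gauge.express(v=8861, u_from=day, u_to=min)
·← 12759840
·→ dayspinner.mhop(n=-16)
·← 1740-04-30

Answer: cur=1740-04-30


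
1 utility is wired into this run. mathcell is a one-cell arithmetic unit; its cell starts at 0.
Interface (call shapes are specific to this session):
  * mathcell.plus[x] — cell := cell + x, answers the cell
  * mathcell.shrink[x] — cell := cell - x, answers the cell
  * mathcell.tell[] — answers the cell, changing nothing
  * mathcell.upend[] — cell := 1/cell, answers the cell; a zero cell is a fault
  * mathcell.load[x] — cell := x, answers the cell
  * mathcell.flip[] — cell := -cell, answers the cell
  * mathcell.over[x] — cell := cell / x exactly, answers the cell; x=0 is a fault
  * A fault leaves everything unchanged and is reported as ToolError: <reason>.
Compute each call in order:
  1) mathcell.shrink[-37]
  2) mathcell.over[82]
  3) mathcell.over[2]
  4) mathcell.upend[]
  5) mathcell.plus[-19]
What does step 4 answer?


~$ mathcell.shrink x: -37
:: 37
~$ mathcell.over x: 82
:: 37/82
~$ mathcell.over x: 2
:: 37/164
~$ mathcell.upend
:: 164/37
~$ mathcell.plus x: -19
:: -539/37

Answer: 164/37


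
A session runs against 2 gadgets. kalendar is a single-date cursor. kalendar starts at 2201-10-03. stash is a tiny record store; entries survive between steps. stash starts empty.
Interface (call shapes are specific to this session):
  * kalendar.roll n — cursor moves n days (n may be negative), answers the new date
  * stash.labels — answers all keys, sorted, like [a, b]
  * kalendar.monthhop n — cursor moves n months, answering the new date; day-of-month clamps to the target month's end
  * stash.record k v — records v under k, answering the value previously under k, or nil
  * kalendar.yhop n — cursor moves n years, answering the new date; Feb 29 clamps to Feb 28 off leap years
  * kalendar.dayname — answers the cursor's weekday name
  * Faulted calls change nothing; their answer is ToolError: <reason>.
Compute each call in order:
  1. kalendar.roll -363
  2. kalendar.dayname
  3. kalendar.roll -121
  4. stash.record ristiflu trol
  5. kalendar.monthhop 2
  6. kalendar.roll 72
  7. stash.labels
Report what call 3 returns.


Answer: 2200-06-06

Derivation:
==> kalendar.roll(n='-363')
<== 2200-10-05
==> kalendar.dayname()
<== Sunday
==> kalendar.roll(n='-121')
<== 2200-06-06
==> stash.record(k='ristiflu', v='trol')
<== nil
==> kalendar.monthhop(n='2')
<== 2200-08-06
==> kalendar.roll(n='72')
<== 2200-10-17
==> stash.labels()
<== [ristiflu]


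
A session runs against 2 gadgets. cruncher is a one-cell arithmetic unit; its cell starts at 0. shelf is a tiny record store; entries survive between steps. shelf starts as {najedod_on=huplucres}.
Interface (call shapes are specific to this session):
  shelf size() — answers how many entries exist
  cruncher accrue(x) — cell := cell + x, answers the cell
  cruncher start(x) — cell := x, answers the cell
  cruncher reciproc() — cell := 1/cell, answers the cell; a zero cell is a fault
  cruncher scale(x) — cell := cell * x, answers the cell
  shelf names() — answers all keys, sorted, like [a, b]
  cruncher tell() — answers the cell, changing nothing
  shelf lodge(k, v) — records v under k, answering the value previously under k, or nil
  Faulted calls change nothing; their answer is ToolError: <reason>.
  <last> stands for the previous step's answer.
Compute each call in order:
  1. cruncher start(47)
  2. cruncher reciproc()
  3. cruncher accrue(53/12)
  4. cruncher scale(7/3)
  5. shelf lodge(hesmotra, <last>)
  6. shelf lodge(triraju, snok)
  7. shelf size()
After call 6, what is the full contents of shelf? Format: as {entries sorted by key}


Answer: {hesmotra=17521/1692, najedod_on=huplucres, triraju=snok}

Derivation:
Then cruncher start on x: 47, and get 47.
Invoking cruncher reciproc(), — result: 1/47.
Then cruncher accrue on x: 53/12, → 2503/564.
Invoking cruncher scale on x: 7/3, yielding 17521/1692.
Calling shelf lodge on k: hesmotra, v: <last>, and see nil.
I try shelf lodge on k: triraju, v: snok, → nil.
Then shelf size: 3.


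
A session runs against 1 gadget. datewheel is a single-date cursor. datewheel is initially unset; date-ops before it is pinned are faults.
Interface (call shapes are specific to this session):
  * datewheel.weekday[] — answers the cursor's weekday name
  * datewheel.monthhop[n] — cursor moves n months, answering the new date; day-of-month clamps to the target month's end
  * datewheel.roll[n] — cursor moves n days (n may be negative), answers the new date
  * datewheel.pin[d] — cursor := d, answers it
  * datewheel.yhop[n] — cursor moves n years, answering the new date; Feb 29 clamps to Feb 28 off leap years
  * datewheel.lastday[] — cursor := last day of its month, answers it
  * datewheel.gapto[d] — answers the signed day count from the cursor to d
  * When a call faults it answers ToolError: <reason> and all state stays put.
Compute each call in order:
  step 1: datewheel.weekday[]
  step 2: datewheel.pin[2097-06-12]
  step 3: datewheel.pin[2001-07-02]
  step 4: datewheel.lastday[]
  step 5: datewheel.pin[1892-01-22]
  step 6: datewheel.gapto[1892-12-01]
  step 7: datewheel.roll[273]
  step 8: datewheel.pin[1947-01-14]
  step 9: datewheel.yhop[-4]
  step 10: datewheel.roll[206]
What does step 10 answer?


Answer: 1943-08-08

Derivation:
$ datewheel.weekday
[out] ToolError: no date set
$ datewheel.pin d→2097-06-12
[out] 2097-06-12
$ datewheel.pin d→2001-07-02
[out] 2001-07-02
$ datewheel.lastday
[out] 2001-07-31
$ datewheel.pin d→1892-01-22
[out] 1892-01-22
$ datewheel.gapto d→1892-12-01
[out] 314
$ datewheel.roll n→273
[out] 1892-10-21
$ datewheel.pin d→1947-01-14
[out] 1947-01-14
$ datewheel.yhop n→-4
[out] 1943-01-14
$ datewheel.roll n→206
[out] 1943-08-08


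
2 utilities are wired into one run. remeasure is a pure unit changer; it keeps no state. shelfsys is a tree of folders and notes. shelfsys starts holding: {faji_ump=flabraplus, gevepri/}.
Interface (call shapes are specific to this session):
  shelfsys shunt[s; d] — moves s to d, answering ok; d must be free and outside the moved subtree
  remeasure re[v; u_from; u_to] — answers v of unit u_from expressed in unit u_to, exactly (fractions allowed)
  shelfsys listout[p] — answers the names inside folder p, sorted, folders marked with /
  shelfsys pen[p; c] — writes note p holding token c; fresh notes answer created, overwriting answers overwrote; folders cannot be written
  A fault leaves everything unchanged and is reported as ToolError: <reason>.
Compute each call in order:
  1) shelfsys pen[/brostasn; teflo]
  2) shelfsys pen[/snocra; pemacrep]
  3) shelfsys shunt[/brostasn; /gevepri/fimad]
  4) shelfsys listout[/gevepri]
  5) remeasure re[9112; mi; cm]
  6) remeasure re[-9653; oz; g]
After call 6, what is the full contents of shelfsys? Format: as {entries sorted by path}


Answer: {faji_ump=flabraplus, gevepri/, gevepri/fimad=teflo, snocra=pemacrep}

Derivation:
% 1. shelfsys pen(/brostasn, teflo) -> created
% 2. shelfsys pen(/snocra, pemacrep) -> created
% 3. shelfsys shunt(/brostasn, /gevepri/fimad) -> ok
% 4. shelfsys listout(/gevepri) -> [fimad]
% 5. remeasure re(9112, mi, cm) -> 7332171264/5
% 6. remeasure re(-9653, oz, g) -> -437852714761/1600000


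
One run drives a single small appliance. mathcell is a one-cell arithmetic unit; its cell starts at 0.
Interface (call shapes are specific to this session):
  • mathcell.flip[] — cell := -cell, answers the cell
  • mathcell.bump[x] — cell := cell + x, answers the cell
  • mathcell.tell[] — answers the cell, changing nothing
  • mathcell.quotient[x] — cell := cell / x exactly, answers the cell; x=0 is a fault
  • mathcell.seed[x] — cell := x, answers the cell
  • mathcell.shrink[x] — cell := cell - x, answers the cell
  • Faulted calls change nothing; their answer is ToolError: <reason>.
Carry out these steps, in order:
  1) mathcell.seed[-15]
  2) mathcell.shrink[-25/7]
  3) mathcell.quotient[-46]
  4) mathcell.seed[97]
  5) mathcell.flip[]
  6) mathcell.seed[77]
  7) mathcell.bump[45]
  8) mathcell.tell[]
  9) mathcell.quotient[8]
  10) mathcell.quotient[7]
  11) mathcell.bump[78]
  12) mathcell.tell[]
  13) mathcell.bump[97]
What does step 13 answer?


I try seed using x='-15', and see -15.
Now I run shrink using x='-25/7', which returns -80/7.
I call quotient using x='-46', → 40/161.
Calling seed using x='97', and see 97.
Invoking flip(), giving -97.
Calling seed using x='77', and see 77.
Calling bump using x='45', giving 122.
Next I call tell(), and observe 122.
Invoking quotient using x='8', giving 61/4.
I try quotient using x='7', — result: 61/28.
I run bump using x='78': 2245/28.
Next I call tell, → 2245/28.
Invoking bump using x='97', which returns 4961/28.

Answer: 4961/28


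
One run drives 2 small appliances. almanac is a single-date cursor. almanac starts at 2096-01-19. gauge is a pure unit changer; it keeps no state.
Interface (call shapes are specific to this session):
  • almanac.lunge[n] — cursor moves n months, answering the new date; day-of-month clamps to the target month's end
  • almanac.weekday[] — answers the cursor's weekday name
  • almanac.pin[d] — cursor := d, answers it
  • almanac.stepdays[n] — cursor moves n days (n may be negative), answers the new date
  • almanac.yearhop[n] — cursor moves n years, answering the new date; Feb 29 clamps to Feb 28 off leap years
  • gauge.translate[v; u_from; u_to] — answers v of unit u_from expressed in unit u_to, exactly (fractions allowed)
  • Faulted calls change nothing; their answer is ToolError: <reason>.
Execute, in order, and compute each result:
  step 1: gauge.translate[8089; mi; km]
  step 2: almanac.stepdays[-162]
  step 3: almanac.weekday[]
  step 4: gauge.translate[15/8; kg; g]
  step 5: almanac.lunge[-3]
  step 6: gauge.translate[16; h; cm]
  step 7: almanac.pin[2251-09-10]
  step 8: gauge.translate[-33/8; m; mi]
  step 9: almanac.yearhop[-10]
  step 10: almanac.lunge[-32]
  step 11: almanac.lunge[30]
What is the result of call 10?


Answer: 2239-01-10

Derivation:
>> translate(8089, mi, km)
<< 203405994/15625
>> stepdays(-162)
<< 2095-08-10
>> weekday()
<< Wednesday
>> translate(15/8, kg, g)
<< 1875
>> lunge(-3)
<< 2095-05-10
>> translate(16, h, cm)
<< ToolError: incompatible units
>> pin(2251-09-10)
<< 2251-09-10
>> translate(-33/8, m, mi)
<< -125/48768
>> yearhop(-10)
<< 2241-09-10
>> lunge(-32)
<< 2239-01-10
>> lunge(30)
<< 2241-07-10


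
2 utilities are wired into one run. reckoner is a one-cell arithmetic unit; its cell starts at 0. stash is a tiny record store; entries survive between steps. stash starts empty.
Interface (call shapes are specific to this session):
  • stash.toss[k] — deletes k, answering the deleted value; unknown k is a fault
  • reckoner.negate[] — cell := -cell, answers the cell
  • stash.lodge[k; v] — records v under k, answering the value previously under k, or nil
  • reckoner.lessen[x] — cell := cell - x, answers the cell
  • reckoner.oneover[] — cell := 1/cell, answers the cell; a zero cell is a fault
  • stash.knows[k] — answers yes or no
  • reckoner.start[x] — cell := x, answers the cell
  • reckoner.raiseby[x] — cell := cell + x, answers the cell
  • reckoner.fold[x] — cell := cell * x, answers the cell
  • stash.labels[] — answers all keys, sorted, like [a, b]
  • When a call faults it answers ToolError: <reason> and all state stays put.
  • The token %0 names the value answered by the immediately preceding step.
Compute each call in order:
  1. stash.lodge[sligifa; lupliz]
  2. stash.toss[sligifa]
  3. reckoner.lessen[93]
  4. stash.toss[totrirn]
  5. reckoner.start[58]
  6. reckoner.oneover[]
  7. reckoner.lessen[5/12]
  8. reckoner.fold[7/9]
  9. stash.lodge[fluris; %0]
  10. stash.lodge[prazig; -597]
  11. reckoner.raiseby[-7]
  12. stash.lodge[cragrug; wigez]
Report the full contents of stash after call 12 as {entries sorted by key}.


Answer: {cragrug=wigez, fluris=-973/3132, prazig=-597}

Derivation:
Using lodge using sligifa, lupliz, — result: nil.
I call toss using sligifa, which returns lupliz.
I use lessen using 93: -93.
Using toss using totrirn, giving ToolError: no such key totrirn.
I try start using 58, and see 58.
Calling oneover, which returns 1/58.
Invoking lessen using 5/12, — result: -139/348.
I use fold using 7/9, → -973/3132.
I run lodge using fluris, %0, giving nil.
Now I run lodge using prazig, -597, yielding nil.
Now I run raiseby using -7, giving -22897/3132.
Then lodge using cragrug, wigez, yielding nil.


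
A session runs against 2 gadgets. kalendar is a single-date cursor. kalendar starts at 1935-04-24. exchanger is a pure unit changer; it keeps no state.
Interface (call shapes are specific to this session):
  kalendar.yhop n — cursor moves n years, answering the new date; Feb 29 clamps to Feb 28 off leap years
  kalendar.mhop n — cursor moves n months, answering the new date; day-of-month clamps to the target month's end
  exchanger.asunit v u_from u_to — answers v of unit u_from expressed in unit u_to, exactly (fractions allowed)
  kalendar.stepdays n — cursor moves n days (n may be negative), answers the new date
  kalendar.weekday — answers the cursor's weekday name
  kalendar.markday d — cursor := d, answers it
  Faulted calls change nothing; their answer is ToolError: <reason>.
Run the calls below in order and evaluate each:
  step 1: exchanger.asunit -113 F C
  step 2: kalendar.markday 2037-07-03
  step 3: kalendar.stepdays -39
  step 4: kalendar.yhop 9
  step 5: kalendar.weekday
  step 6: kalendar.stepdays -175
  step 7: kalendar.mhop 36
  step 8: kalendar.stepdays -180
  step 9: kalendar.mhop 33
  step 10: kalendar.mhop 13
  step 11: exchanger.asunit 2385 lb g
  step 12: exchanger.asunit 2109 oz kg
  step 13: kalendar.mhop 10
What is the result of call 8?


Answer: 2048-06-04

Derivation:
==> exchanger.asunit(v=-113, u_from=F, u_to=C)
<== -725/9
==> kalendar.markday(d=2037-07-03)
<== 2037-07-03
==> kalendar.stepdays(n=-39)
<== 2037-05-25
==> kalendar.yhop(n=9)
<== 2046-05-25
==> kalendar.weekday()
<== Friday
==> kalendar.stepdays(n=-175)
<== 2045-12-01
==> kalendar.mhop(n=36)
<== 2048-12-01
==> kalendar.stepdays(n=-180)
<== 2048-06-04
==> kalendar.mhop(n=33)
<== 2051-03-04
==> kalendar.mhop(n=13)
<== 2052-04-04
==> exchanger.asunit(v=2385, u_from=lb, u_to=g)
<== 21636356049/20000
==> exchanger.asunit(v=2109, u_from=oz, u_to=kg)
<== 95662630833/1600000000
==> kalendar.mhop(n=10)
<== 2053-02-04


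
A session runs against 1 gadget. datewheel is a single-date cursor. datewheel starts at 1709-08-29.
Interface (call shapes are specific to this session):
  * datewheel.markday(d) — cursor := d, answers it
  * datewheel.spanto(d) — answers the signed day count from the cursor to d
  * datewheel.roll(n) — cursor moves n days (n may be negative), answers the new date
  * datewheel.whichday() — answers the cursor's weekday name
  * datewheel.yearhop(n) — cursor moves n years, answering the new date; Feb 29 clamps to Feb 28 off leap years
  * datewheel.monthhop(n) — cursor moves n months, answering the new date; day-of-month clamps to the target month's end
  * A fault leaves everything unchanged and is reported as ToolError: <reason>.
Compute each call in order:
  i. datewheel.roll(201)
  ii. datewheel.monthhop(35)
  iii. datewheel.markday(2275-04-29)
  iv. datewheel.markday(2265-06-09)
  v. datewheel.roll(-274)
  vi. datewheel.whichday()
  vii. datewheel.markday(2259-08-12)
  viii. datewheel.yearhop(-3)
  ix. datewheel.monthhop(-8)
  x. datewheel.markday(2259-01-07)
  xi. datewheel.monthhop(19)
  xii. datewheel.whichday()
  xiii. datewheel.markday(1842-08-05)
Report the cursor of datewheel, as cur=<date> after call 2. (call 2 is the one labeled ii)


% 1. roll(n→201) : 1710-03-18
% 2. monthhop(n→35) : 1713-02-18
% 3. markday(d→2275-04-29) : 2275-04-29
% 4. markday(d→2265-06-09) : 2265-06-09
% 5. roll(n→-274) : 2264-09-08
% 6. whichday() : Thursday
% 7. markday(d→2259-08-12) : 2259-08-12
% 8. yearhop(n→-3) : 2256-08-12
% 9. monthhop(n→-8) : 2255-12-12
% 10. markday(d→2259-01-07) : 2259-01-07
% 11. monthhop(n→19) : 2260-08-07
% 12. whichday() : Tuesday
% 13. markday(d→1842-08-05) : 1842-08-05

Answer: cur=1713-02-18


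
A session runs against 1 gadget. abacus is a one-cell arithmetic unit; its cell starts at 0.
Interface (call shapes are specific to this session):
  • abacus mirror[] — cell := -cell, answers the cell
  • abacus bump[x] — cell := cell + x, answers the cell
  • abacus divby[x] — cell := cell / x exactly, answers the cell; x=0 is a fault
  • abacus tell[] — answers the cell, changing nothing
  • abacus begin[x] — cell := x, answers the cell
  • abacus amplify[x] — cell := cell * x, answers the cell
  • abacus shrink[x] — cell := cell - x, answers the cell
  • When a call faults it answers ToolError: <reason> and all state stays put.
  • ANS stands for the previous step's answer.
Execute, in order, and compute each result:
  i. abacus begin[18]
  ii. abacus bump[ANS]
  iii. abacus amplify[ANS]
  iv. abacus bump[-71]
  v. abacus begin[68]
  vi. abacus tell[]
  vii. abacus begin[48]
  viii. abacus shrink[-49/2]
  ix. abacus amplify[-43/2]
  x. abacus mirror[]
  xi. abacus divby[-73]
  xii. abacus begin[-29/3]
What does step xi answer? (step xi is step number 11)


Answer: -6235/292

Derivation:
==> abacus begin(x='18')
<== 18
==> abacus bump(x='ANS')
<== 36
==> abacus amplify(x='ANS')
<== 1296
==> abacus bump(x='-71')
<== 1225
==> abacus begin(x='68')
<== 68
==> abacus tell()
<== 68
==> abacus begin(x='48')
<== 48
==> abacus shrink(x='-49/2')
<== 145/2
==> abacus amplify(x='-43/2')
<== -6235/4
==> abacus mirror()
<== 6235/4
==> abacus divby(x='-73')
<== -6235/292
==> abacus begin(x='-29/3')
<== -29/3


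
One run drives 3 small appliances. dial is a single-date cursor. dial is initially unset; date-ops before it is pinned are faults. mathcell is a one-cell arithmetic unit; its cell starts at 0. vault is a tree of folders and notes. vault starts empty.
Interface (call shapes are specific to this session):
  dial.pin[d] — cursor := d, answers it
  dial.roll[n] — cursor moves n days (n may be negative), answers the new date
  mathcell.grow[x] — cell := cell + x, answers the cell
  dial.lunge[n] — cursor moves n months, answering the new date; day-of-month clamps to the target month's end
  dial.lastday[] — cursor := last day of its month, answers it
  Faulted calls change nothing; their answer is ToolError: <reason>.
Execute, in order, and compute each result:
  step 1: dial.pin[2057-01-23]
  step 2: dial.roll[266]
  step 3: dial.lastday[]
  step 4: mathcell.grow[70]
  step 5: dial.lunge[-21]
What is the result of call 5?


==> dial.pin(d='2057-01-23')
<== 2057-01-23
==> dial.roll(n='266')
<== 2057-10-16
==> dial.lastday()
<== 2057-10-31
==> mathcell.grow(x='70')
<== 70
==> dial.lunge(n='-21')
<== 2056-01-31

Answer: 2056-01-31


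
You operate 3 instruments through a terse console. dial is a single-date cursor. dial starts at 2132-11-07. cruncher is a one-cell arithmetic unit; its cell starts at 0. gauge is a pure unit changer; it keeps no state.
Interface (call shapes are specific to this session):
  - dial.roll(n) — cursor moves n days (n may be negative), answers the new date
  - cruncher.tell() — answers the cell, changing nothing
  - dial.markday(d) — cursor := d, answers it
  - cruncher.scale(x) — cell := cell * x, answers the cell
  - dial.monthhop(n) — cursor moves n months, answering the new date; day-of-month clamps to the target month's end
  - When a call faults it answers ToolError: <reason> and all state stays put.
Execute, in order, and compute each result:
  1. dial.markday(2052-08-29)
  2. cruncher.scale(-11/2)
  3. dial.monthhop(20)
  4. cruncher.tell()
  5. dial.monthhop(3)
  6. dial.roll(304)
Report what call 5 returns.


Answer: 2054-07-29

Derivation:
% markday(d='2052-08-29') -> 2052-08-29
% scale(x='-11/2') -> 0
% monthhop(n='20') -> 2054-04-29
% tell() -> 0
% monthhop(n='3') -> 2054-07-29
% roll(n='304') -> 2055-05-29


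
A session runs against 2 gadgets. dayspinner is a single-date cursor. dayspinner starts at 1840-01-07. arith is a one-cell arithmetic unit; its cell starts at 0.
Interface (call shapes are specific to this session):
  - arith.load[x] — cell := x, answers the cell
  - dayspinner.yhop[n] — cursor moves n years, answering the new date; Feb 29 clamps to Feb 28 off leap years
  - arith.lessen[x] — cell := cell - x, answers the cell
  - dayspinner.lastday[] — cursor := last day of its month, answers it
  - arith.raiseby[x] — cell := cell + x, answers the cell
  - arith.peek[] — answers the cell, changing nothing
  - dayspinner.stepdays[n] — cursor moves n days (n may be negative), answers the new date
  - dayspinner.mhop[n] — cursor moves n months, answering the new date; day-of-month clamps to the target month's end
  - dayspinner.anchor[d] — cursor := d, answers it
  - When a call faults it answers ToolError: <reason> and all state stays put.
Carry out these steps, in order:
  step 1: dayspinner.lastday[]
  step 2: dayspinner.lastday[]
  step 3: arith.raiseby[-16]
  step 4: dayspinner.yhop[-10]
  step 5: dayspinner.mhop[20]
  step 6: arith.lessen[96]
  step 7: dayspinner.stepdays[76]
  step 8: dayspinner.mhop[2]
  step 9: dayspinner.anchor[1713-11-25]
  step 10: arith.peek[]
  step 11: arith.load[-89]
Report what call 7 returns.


Answer: 1831-12-15

Derivation:
I use dayspinner.lastday(), yielding 1840-01-31.
I use dayspinner.lastday(): 1840-01-31.
Now I run arith.raiseby with x='-16', and get -16.
Using dayspinner.yhop with n='-10', and get 1830-01-31.
I call dayspinner.mhop with n='20', — result: 1831-09-30.
Calling arith.lessen with x='96', and see -112.
Invoking dayspinner.stepdays with n='76', — result: 1831-12-15.
Now I run dayspinner.mhop with n='2': 1832-02-15.
Next I call dayspinner.anchor with d='1713-11-25', and see 1713-11-25.
I call arith.peek(), yielding -112.
Next I call arith.load with x='-89': -89.


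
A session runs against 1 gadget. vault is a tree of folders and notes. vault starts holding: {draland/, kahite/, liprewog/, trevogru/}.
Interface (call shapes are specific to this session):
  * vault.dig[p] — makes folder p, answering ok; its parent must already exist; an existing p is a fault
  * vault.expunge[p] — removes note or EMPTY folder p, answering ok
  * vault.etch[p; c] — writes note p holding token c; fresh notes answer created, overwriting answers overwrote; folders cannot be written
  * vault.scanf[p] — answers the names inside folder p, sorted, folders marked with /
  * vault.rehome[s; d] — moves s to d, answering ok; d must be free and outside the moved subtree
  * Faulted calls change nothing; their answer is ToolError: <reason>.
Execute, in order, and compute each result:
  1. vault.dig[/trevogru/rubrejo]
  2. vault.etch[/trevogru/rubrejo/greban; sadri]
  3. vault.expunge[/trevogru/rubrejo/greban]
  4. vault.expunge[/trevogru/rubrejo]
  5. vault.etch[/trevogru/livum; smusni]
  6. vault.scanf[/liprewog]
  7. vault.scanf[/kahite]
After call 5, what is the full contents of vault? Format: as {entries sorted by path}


Answer: {draland/, kahite/, liprewog/, trevogru/, trevogru/livum=smusni}

Derivation:
> vault.dig p: /trevogru/rubrejo
:: ok
> vault.etch p: /trevogru/rubrejo/greban c: sadri
:: created
> vault.expunge p: /trevogru/rubrejo/greban
:: ok
> vault.expunge p: /trevogru/rubrejo
:: ok
> vault.etch p: /trevogru/livum c: smusni
:: created
> vault.scanf p: /liprewog
:: []
> vault.scanf p: /kahite
:: []


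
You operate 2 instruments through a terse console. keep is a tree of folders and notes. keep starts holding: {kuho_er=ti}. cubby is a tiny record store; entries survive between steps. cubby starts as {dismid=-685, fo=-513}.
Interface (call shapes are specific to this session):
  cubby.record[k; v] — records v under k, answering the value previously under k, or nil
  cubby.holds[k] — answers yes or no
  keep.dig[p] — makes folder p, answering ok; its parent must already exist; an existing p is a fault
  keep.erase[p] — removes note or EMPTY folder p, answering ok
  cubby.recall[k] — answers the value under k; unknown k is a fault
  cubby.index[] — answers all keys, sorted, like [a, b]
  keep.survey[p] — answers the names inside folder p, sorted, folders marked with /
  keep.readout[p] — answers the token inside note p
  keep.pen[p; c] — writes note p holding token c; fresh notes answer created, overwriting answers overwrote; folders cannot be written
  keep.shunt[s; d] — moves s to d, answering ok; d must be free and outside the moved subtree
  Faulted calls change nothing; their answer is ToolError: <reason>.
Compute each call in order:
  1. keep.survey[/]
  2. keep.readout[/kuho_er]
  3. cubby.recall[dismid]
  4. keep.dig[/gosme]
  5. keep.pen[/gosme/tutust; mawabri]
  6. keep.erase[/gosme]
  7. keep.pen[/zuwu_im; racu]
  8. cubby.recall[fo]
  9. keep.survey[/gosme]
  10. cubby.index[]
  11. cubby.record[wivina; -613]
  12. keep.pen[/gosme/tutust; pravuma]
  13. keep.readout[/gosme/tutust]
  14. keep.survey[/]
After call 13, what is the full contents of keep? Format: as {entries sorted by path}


Answer: {gosme/, gosme/tutust=pravuma, kuho_er=ti, zuwu_im=racu}

Derivation:
# survey(p: /) ~> [kuho_er]
# readout(p: /kuho_er) ~> ti
# recall(k: dismid) ~> -685
# dig(p: /gosme) ~> ok
# pen(p: /gosme/tutust, c: mawabri) ~> created
# erase(p: /gosme) ~> ToolError: not empty
# pen(p: /zuwu_im, c: racu) ~> created
# recall(k: fo) ~> -513
# survey(p: /gosme) ~> [tutust]
# index() ~> [dismid, fo]
# record(k: wivina, v: -613) ~> nil
# pen(p: /gosme/tutust, c: pravuma) ~> overwrote
# readout(p: /gosme/tutust) ~> pravuma
# survey(p: /) ~> [gosme/, kuho_er, zuwu_im]


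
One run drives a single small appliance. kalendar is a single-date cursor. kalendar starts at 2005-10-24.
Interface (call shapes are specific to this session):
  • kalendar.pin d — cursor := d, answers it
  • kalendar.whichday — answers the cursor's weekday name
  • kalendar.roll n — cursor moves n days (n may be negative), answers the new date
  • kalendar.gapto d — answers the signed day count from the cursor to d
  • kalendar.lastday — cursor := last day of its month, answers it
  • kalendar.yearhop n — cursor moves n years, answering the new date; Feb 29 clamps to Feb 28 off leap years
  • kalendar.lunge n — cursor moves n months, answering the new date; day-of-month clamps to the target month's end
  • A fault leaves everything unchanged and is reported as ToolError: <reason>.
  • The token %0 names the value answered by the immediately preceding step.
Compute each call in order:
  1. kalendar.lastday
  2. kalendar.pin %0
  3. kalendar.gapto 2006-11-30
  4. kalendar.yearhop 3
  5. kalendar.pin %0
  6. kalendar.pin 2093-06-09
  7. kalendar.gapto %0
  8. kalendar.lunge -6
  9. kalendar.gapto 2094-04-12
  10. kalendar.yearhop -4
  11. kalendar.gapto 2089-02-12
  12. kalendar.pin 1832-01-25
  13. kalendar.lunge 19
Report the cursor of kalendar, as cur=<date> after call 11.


Answer: cur=2088-12-09

Derivation:
Invoking kalendar.lastday, and observe 2005-10-31.
I run kalendar.pin with %0, and get 2005-10-31.
Calling kalendar.gapto with 2006-11-30, → 395.
Calling kalendar.yearhop with 3, which returns 2008-10-31.
Using kalendar.pin with %0, and see 2008-10-31.
Invoking kalendar.pin with 2093-06-09, and see 2093-06-09.
Next I call kalendar.gapto with %0, and see 0.
Invoking kalendar.lunge with -6, yielding 2092-12-09.
I call kalendar.gapto with 2094-04-12: 489.
Using kalendar.yearhop with -4, and get 2088-12-09.
Next I call kalendar.gapto with 2089-02-12, yielding 65.
I call kalendar.pin with 1832-01-25, and see 1832-01-25.
I invoke kalendar.lunge with 19, — result: 1833-08-25.
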